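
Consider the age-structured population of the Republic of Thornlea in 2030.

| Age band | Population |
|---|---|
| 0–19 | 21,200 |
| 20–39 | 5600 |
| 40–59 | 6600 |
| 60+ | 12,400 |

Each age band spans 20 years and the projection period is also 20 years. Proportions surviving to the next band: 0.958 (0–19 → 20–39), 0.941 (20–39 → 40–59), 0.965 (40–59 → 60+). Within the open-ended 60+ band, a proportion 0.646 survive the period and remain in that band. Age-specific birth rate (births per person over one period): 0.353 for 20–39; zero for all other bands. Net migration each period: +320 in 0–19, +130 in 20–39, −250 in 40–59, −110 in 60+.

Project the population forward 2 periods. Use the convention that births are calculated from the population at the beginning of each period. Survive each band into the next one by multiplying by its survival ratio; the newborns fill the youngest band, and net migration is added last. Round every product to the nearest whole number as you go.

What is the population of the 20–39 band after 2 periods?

— Period 1 —
Births: 5600 * 0.353 = 1977
20–39: 21200 * 0.958 = 20310
40–59: 5600 * 0.941 = 5270
60+: 6600 * 0.965 + 12400 * 0.646 = 6369 + 8010 = 14379
Net migration: 0–19 + 320 → 2297; 20–39 + 130 → 20440; 40–59 − 250 → 5020; 60+ − 110 → 14269
End of period: [2297, 20440, 5020, 14269]
— Period 2 —
Births: 20440 * 0.353 = 7215
20–39: 2297 * 0.958 = 2201
40–59: 20440 * 0.941 = 19234
60+: 5020 * 0.965 + 14269 * 0.646 = 4844 + 9218 = 14062
Net migration: 0–19 + 320 → 7535; 20–39 + 130 → 2331; 40–59 − 250 → 18984; 60+ − 110 → 13952
End of period: [7535, 2331, 18984, 13952]

2331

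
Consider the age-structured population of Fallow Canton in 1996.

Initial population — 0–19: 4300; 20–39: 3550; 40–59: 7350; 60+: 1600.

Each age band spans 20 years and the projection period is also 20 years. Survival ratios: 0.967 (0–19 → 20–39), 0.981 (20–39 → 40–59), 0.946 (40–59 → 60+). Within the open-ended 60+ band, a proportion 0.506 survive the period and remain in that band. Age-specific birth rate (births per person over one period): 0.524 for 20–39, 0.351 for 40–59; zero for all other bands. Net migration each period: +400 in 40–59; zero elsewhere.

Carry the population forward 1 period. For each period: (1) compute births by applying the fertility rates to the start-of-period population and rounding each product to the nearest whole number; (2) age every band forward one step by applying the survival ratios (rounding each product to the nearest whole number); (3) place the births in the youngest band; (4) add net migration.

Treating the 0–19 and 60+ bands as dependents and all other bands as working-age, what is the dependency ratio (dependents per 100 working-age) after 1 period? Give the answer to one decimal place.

Period 1:
Births: 3550 × 0.524 = 1860 ; 7350 × 0.351 = 2580 — total 4440
20–39: 4300 × 0.967 = 4158
40–59: 3550 × 0.981 = 3483
60+: 7350 × 0.946 + 1600 × 0.506 = 6953 + 810 = 7763
Net migration: 40–59 + 400 → 3883
Population now: 0–19=4440, 20–39=4158, 40–59=3883, 60+=7763
Dependents (band 0–19 + band 60+) = 4440 + 7763 = 12203; working-age = 8041; ratio = 12203/8041 × 100 = 151.8

151.8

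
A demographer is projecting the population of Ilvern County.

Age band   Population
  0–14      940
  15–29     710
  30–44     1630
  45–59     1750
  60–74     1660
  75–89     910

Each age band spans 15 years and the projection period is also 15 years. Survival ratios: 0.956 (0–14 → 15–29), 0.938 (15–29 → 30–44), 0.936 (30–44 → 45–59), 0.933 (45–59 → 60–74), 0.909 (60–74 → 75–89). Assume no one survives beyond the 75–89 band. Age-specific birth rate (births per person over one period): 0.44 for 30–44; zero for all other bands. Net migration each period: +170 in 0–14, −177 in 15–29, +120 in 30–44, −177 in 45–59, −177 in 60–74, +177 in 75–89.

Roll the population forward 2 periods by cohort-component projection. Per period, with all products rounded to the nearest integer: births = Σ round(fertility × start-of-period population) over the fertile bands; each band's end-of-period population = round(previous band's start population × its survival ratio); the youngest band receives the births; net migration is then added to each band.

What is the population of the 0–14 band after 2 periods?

516

Numbering the groups 1..6 from youngest to oldest:
Period 1.
Births: 1630 * 0.44 = 717
Group 2: 940 * 0.956 = 899
Group 3: 710 * 0.938 = 666
Group 4: 1630 * 0.936 = 1526
Group 5: 1750 * 0.933 = 1633
Group 6: 1660 * 0.909 = 1509
Net migration: Group 1 + 170 → 887; Group 2 − 177 → 722; Group 3 + 120 → 786; Group 4 − 177 → 1349; Group 5 − 177 → 1456; Group 6 + 177 → 1686
→ [887, 722, 786, 1349, 1456, 1686]
Period 2.
Births: 786 * 0.44 = 346
Group 2: 887 * 0.956 = 848
Group 3: 722 * 0.938 = 677
Group 4: 786 * 0.936 = 736
Group 5: 1349 * 0.933 = 1259
Group 6: 1456 * 0.909 = 1324
Net migration: Group 1 + 170 → 516; Group 2 − 177 → 671; Group 3 + 120 → 797; Group 4 − 177 → 559; Group 5 − 177 → 1082; Group 6 + 177 → 1501
→ [516, 671, 797, 559, 1082, 1501]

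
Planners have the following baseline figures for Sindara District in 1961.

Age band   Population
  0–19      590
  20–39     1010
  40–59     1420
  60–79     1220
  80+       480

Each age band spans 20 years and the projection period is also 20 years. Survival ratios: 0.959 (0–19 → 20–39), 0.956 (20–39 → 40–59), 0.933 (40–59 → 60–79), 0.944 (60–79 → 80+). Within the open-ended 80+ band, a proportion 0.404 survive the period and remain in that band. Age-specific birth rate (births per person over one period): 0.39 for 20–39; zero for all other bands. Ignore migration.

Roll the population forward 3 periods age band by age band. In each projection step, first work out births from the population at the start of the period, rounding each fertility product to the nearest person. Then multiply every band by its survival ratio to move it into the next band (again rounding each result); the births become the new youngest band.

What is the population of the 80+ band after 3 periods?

— Period 1 —
Births: 1010 × 0.39 = 394
20–39: 590 × 0.959 = 566
40–59: 1010 × 0.956 = 966
60–79: 1420 × 0.933 = 1325
80+: 1220 × 0.944 + 480 × 0.404 = 1152 + 194 = 1346
Population now: 0–19=394, 20–39=566, 40–59=966, 60–79=1325, 80+=1346
— Period 2 —
Births: 566 × 0.39 = 221
20–39: 394 × 0.959 = 378
40–59: 566 × 0.956 = 541
60–79: 966 × 0.933 = 901
80+: 1325 × 0.944 + 1346 × 0.404 = 1251 + 544 = 1795
Population now: 0–19=221, 20–39=378, 40–59=541, 60–79=901, 80+=1795
— Period 3 —
Births: 378 × 0.39 = 147
20–39: 221 × 0.959 = 212
40–59: 378 × 0.956 = 361
60–79: 541 × 0.933 = 505
80+: 901 × 0.944 + 1795 × 0.404 = 851 + 725 = 1576
Population now: 0–19=147, 20–39=212, 40–59=361, 60–79=505, 80+=1576

1576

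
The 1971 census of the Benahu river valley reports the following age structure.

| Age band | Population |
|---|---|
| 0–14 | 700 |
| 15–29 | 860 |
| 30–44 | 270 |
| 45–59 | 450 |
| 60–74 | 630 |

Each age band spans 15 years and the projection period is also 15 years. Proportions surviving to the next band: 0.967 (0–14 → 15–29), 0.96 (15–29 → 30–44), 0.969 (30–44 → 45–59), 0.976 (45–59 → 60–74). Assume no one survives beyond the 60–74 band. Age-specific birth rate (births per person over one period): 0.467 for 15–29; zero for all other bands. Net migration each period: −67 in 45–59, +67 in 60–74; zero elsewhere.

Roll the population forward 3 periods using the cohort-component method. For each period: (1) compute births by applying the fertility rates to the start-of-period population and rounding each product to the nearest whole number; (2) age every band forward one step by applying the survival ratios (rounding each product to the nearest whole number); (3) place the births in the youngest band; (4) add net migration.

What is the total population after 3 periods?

Call the groups 1 to 5, youngest first.
After projecting period 1:
Births: 860 × 0.467 = 402
Group 2: 700 × 0.967 = 677
Group 3: 860 × 0.96 = 826
Group 4: 270 × 0.969 = 262
Group 5: 450 × 0.976 = 439
Net migration: Group 4 − 67 → 195; Group 5 + 67 → 506
Population now: 0–14=402, 15–29=677, 30–44=826, 45–59=195, 60–74=506
After projecting period 2:
Births: 677 × 0.467 = 316
Group 2: 402 × 0.967 = 389
Group 3: 677 × 0.96 = 650
Group 4: 826 × 0.969 = 800
Group 5: 195 × 0.976 = 190
Net migration: Group 4 − 67 → 733; Group 5 + 67 → 257
Population now: 0–14=316, 15–29=389, 30–44=650, 45–59=733, 60–74=257
After projecting period 3:
Births: 389 × 0.467 = 182
Group 2: 316 × 0.967 = 306
Group 3: 389 × 0.96 = 373
Group 4: 650 × 0.969 = 630
Group 5: 733 × 0.976 = 715
Net migration: Group 4 − 67 → 563; Group 5 + 67 → 782
Population now: 0–14=182, 15–29=306, 30–44=373, 45–59=563, 60–74=782
Total after period 3: 182 + 306 + 373 + 563 + 782 = 2206

2206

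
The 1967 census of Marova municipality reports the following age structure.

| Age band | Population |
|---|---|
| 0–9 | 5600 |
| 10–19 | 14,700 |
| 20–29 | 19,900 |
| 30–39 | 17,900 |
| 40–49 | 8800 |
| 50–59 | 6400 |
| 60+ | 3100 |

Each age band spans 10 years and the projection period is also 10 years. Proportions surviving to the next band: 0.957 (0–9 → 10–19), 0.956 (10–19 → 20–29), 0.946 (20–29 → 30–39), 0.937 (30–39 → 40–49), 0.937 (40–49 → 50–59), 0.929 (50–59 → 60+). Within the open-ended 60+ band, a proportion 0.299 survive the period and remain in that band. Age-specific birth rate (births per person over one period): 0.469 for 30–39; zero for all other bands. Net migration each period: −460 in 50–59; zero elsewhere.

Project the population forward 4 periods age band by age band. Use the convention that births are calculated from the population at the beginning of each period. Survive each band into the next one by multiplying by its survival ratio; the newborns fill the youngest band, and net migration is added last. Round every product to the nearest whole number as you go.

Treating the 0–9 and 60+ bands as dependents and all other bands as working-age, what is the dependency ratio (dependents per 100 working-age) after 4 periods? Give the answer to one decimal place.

60.1

Call the groups 1 to 7, youngest first.
After projecting period 1:
Births: 17900 × 0.469 = 8395
Group 2: 5600 × 0.957 = 5359
Group 3: 14700 × 0.956 = 14053
Group 4: 19900 × 0.946 = 18825
Group 5: 17900 × 0.937 = 16772
Group 6: 8800 × 0.937 = 8246
Group 7: 6400 × 0.929 + 3100 × 0.299 = 5946 + 927 = 6873
Net migration: Group 6 − 460 → 7786
Giving 8395 / 5359 / 14053 / 18825 / 16772 / 7786 / 6873.
After projecting period 2:
Births: 18825 × 0.469 = 8829
Group 2: 8395 × 0.957 = 8034
Group 3: 5359 × 0.956 = 5123
Group 4: 14053 × 0.946 = 13294
Group 5: 18825 × 0.937 = 17639
Group 6: 16772 × 0.937 = 15715
Group 7: 7786 × 0.929 + 6873 × 0.299 = 7233 + 2055 = 9288
Net migration: Group 6 − 460 → 15255
Giving 8829 / 8034 / 5123 / 13294 / 17639 / 15255 / 9288.
After projecting period 3:
Births: 13294 × 0.469 = 6235
Group 2: 8829 × 0.957 = 8449
Group 3: 8034 × 0.956 = 7681
Group 4: 5123 × 0.946 = 4846
Group 5: 13294 × 0.937 = 12456
Group 6: 17639 × 0.937 = 16528
Group 7: 15255 × 0.929 + 9288 × 0.299 = 14172 + 2777 = 16949
Net migration: Group 6 − 460 → 16068
Giving 6235 / 8449 / 7681 / 4846 / 12456 / 16068 / 16949.
After projecting period 4:
Births: 4846 × 0.469 = 2273
Group 2: 6235 × 0.957 = 5967
Group 3: 8449 × 0.956 = 8077
Group 4: 7681 × 0.946 = 7266
Group 5: 4846 × 0.937 = 4541
Group 6: 12456 × 0.937 = 11671
Group 7: 16068 × 0.929 + 16949 × 0.299 = 14927 + 5068 = 19995
Net migration: Group 6 − 460 → 11211
Giving 2273 / 5967 / 8077 / 7266 / 4541 / 11211 / 19995.
Dependents (band 0–9 + band 60+) = 2273 + 19995 = 22268; working-age = 37062; ratio = 22268/37062 × 100 = 60.1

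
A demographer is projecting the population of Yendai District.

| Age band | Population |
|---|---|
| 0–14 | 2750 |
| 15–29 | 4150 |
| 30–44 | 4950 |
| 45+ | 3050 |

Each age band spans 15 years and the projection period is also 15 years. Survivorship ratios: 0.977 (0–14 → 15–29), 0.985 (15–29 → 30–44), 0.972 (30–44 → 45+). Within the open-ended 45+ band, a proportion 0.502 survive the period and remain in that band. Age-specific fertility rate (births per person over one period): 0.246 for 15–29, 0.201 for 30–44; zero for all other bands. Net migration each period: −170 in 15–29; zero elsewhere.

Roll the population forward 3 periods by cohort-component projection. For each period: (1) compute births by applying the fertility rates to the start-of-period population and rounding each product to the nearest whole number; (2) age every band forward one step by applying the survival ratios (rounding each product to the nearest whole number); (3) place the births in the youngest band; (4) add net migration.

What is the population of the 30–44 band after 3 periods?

Call the bands 1 to 4, youngest first.
Period 1:
Births: 4150 * 0.246 = 1021  |  4950 * 0.201 = 995 — total 2016
Band 2: 2750 * 0.977 = 2687
Band 3: 4150 * 0.985 = 4088
Band 4: 4950 * 0.972 + 3050 * 0.502 = 4811 + 1531 = 6342
Net migration: Band 2 − 170 → 2517
Population now: 0–14=2016, 15–29=2517, 30–44=4088, 45+=6342
Period 2:
Births: 2517 * 0.246 = 619  |  4088 * 0.201 = 822 — total 1441
Band 2: 2016 * 0.977 = 1970
Band 3: 2517 * 0.985 = 2479
Band 4: 4088 * 0.972 + 6342 * 0.502 = 3974 + 3184 = 7158
Net migration: Band 2 − 170 → 1800
Population now: 0–14=1441, 15–29=1800, 30–44=2479, 45+=7158
Period 3:
Births: 1800 * 0.246 = 443  |  2479 * 0.201 = 498 — total 941
Band 2: 1441 * 0.977 = 1408
Band 3: 1800 * 0.985 = 1773
Band 4: 2479 * 0.972 + 7158 * 0.502 = 2410 + 3593 = 6003
Net migration: Band 2 − 170 → 1238
Population now: 0–14=941, 15–29=1238, 30–44=1773, 45+=6003

1773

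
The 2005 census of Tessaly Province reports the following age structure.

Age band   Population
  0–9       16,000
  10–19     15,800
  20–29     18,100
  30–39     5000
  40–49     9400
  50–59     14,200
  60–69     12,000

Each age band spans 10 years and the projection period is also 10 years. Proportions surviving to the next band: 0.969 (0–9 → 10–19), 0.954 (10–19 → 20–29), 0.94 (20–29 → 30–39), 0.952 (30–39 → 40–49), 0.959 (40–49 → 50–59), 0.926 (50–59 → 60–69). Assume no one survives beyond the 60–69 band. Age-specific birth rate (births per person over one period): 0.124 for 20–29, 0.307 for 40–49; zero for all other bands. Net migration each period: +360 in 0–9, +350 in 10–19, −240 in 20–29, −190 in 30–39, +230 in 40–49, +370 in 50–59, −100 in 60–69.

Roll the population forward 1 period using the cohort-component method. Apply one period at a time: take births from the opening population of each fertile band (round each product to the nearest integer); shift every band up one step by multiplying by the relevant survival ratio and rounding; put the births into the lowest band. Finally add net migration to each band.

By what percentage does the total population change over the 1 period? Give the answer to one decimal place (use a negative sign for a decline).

-11.1

Let band 1 be 0–9 through band 7 = 60–69.
— Period 1 —
Births: 18100 * 0.124 = 2244 ; 9400 * 0.307 = 2886 — total 5130
Band 2: 16000 * 0.969 = 15504
Band 3: 15800 * 0.954 = 15073
Band 4: 18100 * 0.94 = 17014
Band 5: 5000 * 0.952 = 4760
Band 6: 9400 * 0.959 = 9015
Band 7: 14200 * 0.926 = 13149
Net migration: Band 1 + 360 → 5490; Band 2 + 350 → 15854; Band 3 − 240 → 14833; Band 4 − 190 → 16824; Band 5 + 230 → 4990; Band 6 + 370 → 9385; Band 7 − 100 → 13049
Giving 5490 / 15854 / 14833 / 16824 / 4990 / 9385 / 13049.
Total: 90500 → 80425; change = -10075; percentage change = -11.1%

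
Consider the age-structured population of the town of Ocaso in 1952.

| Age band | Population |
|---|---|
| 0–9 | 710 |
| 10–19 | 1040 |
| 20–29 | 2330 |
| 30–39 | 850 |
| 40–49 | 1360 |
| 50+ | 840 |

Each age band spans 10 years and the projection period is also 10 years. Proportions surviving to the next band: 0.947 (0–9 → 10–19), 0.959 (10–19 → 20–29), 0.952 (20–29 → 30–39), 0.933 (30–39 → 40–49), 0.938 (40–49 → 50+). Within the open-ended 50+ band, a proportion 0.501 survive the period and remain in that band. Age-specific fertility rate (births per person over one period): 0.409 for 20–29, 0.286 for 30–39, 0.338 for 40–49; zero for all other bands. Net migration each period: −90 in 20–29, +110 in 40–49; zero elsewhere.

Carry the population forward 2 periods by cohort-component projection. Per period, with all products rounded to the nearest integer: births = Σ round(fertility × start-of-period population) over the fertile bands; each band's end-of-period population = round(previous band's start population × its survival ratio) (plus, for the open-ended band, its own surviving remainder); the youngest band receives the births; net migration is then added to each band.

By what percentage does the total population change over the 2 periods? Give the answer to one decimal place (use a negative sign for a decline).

Period 1:
Births: 2330 × 0.409 = 953, 850 × 0.286 = 243, 1360 × 0.338 = 460 → 1656
10–19: 710 × 0.947 = 672
20–29: 1040 × 0.959 = 997
30–39: 2330 × 0.952 = 2218
40–49: 850 × 0.933 = 793
50+: 1360 × 0.938 + 840 × 0.501 = 1276 + 421 = 1697
Net migration: 20–29 − 90 → 907; 40–49 + 110 → 903
→ [1656, 672, 907, 2218, 903, 1697]
Period 2:
Births: 907 × 0.409 = 371, 2218 × 0.286 = 634, 903 × 0.338 = 305 → 1310
10–19: 1656 × 0.947 = 1568
20–29: 672 × 0.959 = 644
30–39: 907 × 0.952 = 863
40–49: 2218 × 0.933 = 2069
50+: 903 × 0.938 + 1697 × 0.501 = 847 + 850 = 1697
Net migration: 20–29 − 90 → 554; 40–49 + 110 → 2179
→ [1310, 1568, 554, 863, 2179, 1697]
Total: 7130 → 8171; change = 1041; percentage change = 14.6%

14.6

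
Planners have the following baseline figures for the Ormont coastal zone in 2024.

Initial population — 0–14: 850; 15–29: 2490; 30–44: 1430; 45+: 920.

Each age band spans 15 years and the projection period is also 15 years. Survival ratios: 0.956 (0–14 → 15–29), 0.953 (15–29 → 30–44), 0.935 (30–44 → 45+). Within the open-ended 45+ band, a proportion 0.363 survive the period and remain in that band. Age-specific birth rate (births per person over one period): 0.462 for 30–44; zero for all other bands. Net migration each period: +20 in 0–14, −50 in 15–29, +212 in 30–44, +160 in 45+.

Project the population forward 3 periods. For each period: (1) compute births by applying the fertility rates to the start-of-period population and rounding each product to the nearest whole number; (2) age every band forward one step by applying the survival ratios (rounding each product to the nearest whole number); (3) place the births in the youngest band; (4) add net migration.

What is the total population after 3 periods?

4565

After projecting period 1:
Births: 1430 × 0.462 = 661
15–29: 850 × 0.956 = 813
30–44: 2490 × 0.953 = 2373
45+: 1430 × 0.935 + 920 × 0.363 = 1337 + 334 = 1671
Net migration: 0–14 + 20 → 681; 15–29 − 50 → 763; 30–44 + 212 → 2585; 45+ + 160 → 1831
Population now: 0–14=681, 15–29=763, 30–44=2585, 45+=1831
After projecting period 2:
Births: 2585 × 0.462 = 1194
15–29: 681 × 0.956 = 651
30–44: 763 × 0.953 = 727
45+: 2585 × 0.935 + 1831 × 0.363 = 2417 + 665 = 3082
Net migration: 0–14 + 20 → 1214; 15–29 − 50 → 601; 30–44 + 212 → 939; 45+ + 160 → 3242
Population now: 0–14=1214, 15–29=601, 30–44=939, 45+=3242
After projecting period 3:
Births: 939 × 0.462 = 434
15–29: 1214 × 0.956 = 1161
30–44: 601 × 0.953 = 573
45+: 939 × 0.935 + 3242 × 0.363 = 878 + 1177 = 2055
Net migration: 0–14 + 20 → 454; 15–29 − 50 → 1111; 30–44 + 212 → 785; 45+ + 160 → 2215
Population now: 0–14=454, 15–29=1111, 30–44=785, 45+=2215
Total after period 3: 454 + 1111 + 785 + 2215 = 4565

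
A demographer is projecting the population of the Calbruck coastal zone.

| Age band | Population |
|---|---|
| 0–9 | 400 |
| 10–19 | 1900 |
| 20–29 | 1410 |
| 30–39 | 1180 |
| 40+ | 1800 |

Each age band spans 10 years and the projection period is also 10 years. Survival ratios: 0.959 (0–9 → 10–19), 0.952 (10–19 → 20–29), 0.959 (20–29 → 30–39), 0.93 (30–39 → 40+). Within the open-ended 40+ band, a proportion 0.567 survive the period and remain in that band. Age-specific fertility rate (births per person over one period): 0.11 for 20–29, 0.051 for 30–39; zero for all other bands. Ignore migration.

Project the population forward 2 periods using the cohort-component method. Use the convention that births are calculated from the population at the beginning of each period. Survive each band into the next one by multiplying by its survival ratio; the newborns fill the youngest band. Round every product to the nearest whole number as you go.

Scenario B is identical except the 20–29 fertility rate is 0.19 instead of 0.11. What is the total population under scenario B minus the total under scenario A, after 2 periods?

254

Call the groups 1 to 5, youngest first.
Period 1:
Births: 1410 × 0.11 = 155, 1180 × 0.051 = 60 → total 215
Group 2: 400 × 0.959 = 384
Group 3: 1900 × 0.952 = 1809
Group 4: 1410 × 0.959 = 1352
Group 5: 1180 × 0.93 + 1800 × 0.567 = 1097 + 1021 = 2118
Giving 215 / 384 / 1809 / 1352 / 2118.
Period 2:
Births: 1809 × 0.11 = 199, 1352 × 0.051 = 69 → total 268
Group 2: 215 × 0.959 = 206
Group 3: 384 × 0.952 = 366
Group 4: 1809 × 0.959 = 1735
Group 5: 1352 × 0.93 + 2118 × 0.567 = 1257 + 1201 = 2458
Giving 268 / 206 / 366 / 1735 / 2458.
Scenario A total after 2 periods: 5033
Scenario B projection —
Period 1:
Births: 1410 × 0.19 = 268, 1180 × 0.051 = 60 → total 328
Group 2: 400 × 0.959 = 384
Group 3: 1900 × 0.952 = 1809
Group 4: 1410 × 0.959 = 1352
Group 5: 1180 × 0.93 + 1800 × 0.567 = 1097 + 1021 = 2118
Giving 328 / 384 / 1809 / 1352 / 2118.
Period 2:
Births: 1809 × 0.19 = 344, 1352 × 0.051 = 69 → total 413
Group 2: 328 × 0.959 = 315
Group 3: 384 × 0.952 = 366
Group 4: 1809 × 0.959 = 1735
Group 5: 1352 × 0.93 + 2118 × 0.567 = 1257 + 1201 = 2458
Giving 413 / 315 / 366 / 1735 / 2458.
Scenario B total after 2 periods: 5287
Difference B − A = 5287 − 5033 = 254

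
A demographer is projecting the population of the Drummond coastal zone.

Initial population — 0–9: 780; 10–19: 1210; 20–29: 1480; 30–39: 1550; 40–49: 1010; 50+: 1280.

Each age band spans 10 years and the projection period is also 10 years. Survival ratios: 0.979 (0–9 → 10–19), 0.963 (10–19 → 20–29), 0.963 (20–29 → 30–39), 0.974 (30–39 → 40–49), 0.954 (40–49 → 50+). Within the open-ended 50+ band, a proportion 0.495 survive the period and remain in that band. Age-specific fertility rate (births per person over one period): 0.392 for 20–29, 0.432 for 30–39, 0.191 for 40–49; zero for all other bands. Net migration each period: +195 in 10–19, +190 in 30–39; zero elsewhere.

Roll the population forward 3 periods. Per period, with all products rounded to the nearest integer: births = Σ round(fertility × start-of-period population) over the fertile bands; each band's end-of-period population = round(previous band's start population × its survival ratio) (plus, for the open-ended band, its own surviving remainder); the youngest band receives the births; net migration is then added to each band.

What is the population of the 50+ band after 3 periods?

2606

Let band 1 be 0–9 through band 6 = 50+.
Period 1:
Births: 1480 × 0.392 = 580, 1550 × 0.432 = 670, 1010 × 0.191 = 193 → 1443
Band 2: 780 × 0.979 = 764
Band 3: 1210 × 0.963 = 1165
Band 4: 1480 × 0.963 = 1425
Band 5: 1550 × 0.974 = 1510
Band 6: 1010 × 0.954 + 1280 × 0.495 = 964 + 634 = 1598
Net migration: Band 2 + 195 → 959; Band 4 + 190 → 1615
→ [1443, 959, 1165, 1615, 1510, 1598]
Period 2:
Births: 1165 × 0.392 = 457, 1615 × 0.432 = 698, 1510 × 0.191 = 288 → 1443
Band 2: 1443 × 0.979 = 1413
Band 3: 959 × 0.963 = 924
Band 4: 1165 × 0.963 = 1122
Band 5: 1615 × 0.974 = 1573
Band 6: 1510 × 0.954 + 1598 × 0.495 = 1441 + 791 = 2232
Net migration: Band 2 + 195 → 1608; Band 4 + 190 → 1312
→ [1443, 1608, 924, 1312, 1573, 2232]
Period 3:
Births: 924 × 0.392 = 362, 1312 × 0.432 = 567, 1573 × 0.191 = 300 → 1229
Band 2: 1443 × 0.979 = 1413
Band 3: 1608 × 0.963 = 1549
Band 4: 924 × 0.963 = 890
Band 5: 1312 × 0.974 = 1278
Band 6: 1573 × 0.954 + 2232 × 0.495 = 1501 + 1105 = 2606
Net migration: Band 2 + 195 → 1608; Band 4 + 190 → 1080
→ [1229, 1608, 1549, 1080, 1278, 2606]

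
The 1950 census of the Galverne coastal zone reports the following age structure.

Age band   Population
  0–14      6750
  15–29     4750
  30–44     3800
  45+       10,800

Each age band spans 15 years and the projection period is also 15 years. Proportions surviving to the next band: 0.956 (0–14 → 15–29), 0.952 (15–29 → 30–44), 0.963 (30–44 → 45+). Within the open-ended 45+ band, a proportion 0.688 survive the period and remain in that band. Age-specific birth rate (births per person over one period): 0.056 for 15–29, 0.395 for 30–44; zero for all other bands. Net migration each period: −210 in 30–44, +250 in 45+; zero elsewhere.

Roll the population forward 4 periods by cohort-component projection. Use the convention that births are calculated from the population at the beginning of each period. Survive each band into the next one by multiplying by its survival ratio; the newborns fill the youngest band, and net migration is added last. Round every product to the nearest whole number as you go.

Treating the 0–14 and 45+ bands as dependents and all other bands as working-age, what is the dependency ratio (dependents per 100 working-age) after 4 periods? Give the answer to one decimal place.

(Bands numbered youngest = 1 to oldest = 4.)
After projecting period 1:
Births: 4750 × 0.056 = 266 ; 3800 × 0.395 = 1501 — total 1767
Band 2: 6750 × 0.956 = 6453
Band 3: 4750 × 0.952 = 4522
Band 4: 3800 × 0.963 + 10800 × 0.688 = 3659 + 7430 = 11089
Net migration: Band 3 − 210 → 4312; Band 4 + 250 → 11339
Population now: 0–14=1767, 15–29=6453, 30–44=4312, 45+=11339
After projecting period 2:
Births: 6453 × 0.056 = 361 ; 4312 × 0.395 = 1703 — total 2064
Band 2: 1767 × 0.956 = 1689
Band 3: 6453 × 0.952 = 6143
Band 4: 4312 × 0.963 + 11339 × 0.688 = 4152 + 7801 = 11953
Net migration: Band 3 − 210 → 5933; Band 4 + 250 → 12203
Population now: 0–14=2064, 15–29=1689, 30–44=5933, 45+=12203
After projecting period 3:
Births: 1689 × 0.056 = 95 ; 5933 × 0.395 = 2344 — total 2439
Band 2: 2064 × 0.956 = 1973
Band 3: 1689 × 0.952 = 1608
Band 4: 5933 × 0.963 + 12203 × 0.688 = 5713 + 8396 = 14109
Net migration: Band 3 − 210 → 1398; Band 4 + 250 → 14359
Population now: 0–14=2439, 15–29=1973, 30–44=1398, 45+=14359
After projecting period 4:
Births: 1973 × 0.056 = 110 ; 1398 × 0.395 = 552 — total 662
Band 2: 2439 × 0.956 = 2332
Band 3: 1973 × 0.952 = 1878
Band 4: 1398 × 0.963 + 14359 × 0.688 = 1346 + 9879 = 11225
Net migration: Band 3 − 210 → 1668; Band 4 + 250 → 11475
Population now: 0–14=662, 15–29=2332, 30–44=1668, 45+=11475
Dependents (band 0–14 + band 45+) = 662 + 11475 = 12137; working-age = 4000; ratio = 12137/4000 × 100 = 303.4

303.4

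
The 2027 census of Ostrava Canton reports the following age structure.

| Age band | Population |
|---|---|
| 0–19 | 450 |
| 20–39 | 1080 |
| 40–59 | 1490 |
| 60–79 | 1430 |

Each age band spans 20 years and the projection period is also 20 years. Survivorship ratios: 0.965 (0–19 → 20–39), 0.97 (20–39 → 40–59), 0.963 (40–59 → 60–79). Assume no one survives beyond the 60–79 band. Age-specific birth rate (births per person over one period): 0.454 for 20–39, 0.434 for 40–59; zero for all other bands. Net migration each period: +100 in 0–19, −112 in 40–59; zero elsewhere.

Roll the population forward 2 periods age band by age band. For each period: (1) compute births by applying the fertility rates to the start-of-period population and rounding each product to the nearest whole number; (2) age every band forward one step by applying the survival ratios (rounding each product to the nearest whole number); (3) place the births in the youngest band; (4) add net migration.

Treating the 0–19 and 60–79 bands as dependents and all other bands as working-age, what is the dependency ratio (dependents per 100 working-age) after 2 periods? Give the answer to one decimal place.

Period 1.
Births: 1080 × 0.454 = 490  |  1490 × 0.434 = 647 → total 1137
20–39: 450 × 0.965 = 434
40–59: 1080 × 0.97 = 1048
60–79: 1490 × 0.963 = 1435
Net migration: 0–19 + 100 → 1237; 40–59 − 112 → 936
→ [1237, 434, 936, 1435]
Period 2.
Births: 434 × 0.454 = 197  |  936 × 0.434 = 406 → total 603
20–39: 1237 × 0.965 = 1194
40–59: 434 × 0.97 = 421
60–79: 936 × 0.963 = 901
Net migration: 0–19 + 100 → 703; 40–59 − 112 → 309
→ [703, 1194, 309, 901]
Dependents (band 0–19 + band 60–79) = 703 + 901 = 1604; working-age = 1503; ratio = 1604/1503 × 100 = 106.7

106.7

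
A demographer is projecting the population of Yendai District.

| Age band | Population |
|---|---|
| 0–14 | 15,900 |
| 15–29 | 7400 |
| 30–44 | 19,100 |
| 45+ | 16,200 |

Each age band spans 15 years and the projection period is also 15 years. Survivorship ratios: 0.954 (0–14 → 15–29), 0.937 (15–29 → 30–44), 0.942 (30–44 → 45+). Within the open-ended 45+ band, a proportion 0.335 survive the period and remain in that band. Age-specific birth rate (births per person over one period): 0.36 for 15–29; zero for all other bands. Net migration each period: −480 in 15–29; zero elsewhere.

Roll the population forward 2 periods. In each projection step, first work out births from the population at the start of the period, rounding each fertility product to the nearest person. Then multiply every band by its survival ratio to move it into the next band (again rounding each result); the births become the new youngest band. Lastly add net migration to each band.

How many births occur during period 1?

2664

Let group 1 be 0–14 through group 4 = 45+.
Period 1:
Births: 7400 × 0.36 = 2664
Group 2: 15900 × 0.954 = 15169
Group 3: 7400 × 0.937 = 6934
Group 4: 19100 × 0.942 + 16200 × 0.335 = 17992 + 5427 = 23419
Net migration: Group 2 − 480 → 14689
Population now: 0–14=2664, 15–29=14689, 30–44=6934, 45+=23419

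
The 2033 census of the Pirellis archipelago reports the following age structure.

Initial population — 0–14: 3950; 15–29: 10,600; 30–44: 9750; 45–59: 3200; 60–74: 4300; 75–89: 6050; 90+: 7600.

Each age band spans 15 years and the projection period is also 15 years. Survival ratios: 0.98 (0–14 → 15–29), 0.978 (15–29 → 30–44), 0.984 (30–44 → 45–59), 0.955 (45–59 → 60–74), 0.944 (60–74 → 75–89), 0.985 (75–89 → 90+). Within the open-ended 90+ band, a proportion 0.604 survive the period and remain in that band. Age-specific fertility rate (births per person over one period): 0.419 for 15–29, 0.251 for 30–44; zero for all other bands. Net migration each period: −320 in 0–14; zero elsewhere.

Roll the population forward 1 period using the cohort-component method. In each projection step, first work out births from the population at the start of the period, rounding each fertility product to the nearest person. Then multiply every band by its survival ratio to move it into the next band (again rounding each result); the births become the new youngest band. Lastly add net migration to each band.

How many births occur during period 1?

6888

After projecting period 1:
Births: 10600 × 0.419 = 4441 ; 9750 × 0.251 = 2447 → total 6888
15–29: 3950 × 0.98 = 3871
30–44: 10600 × 0.978 = 10367
45–59: 9750 × 0.984 = 9594
60–74: 3200 × 0.955 = 3056
75–89: 4300 × 0.944 = 4059
90+: 6050 × 0.985 + 7600 × 0.604 = 5959 + 4590 = 10549
Net migration: 0–14 − 320 → 6568
Population now: 0–14=6568, 15–29=3871, 30–44=10367, 45–59=9594, 60–74=3056, 75–89=4059, 90+=10549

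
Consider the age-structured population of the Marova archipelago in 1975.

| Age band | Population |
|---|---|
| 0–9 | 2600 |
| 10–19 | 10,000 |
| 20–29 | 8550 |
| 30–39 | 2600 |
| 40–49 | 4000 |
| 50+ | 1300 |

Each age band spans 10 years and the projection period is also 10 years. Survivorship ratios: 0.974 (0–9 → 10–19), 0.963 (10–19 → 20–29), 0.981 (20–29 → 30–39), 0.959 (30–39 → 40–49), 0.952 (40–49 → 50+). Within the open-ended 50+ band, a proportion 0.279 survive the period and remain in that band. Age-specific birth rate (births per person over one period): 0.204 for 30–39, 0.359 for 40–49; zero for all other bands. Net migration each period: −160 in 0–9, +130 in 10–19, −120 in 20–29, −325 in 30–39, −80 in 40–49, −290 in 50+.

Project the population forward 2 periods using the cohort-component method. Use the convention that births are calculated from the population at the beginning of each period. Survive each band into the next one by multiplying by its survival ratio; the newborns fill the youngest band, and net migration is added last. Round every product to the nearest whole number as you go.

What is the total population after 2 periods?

(Bands numbered youngest = 1 to oldest = 6.)
Period 1:
Births: 2600 × 0.204 = 530, 4000 × 0.359 = 1436 ⇒ total 1966
Band 2: 2600 × 0.974 = 2532
Band 3: 10000 × 0.963 = 9630
Band 4: 8550 × 0.981 = 8388
Band 5: 2600 × 0.959 = 2493
Band 6: 4000 × 0.952 + 1300 × 0.279 = 3808 + 363 = 4171
Net migration: Band 1 − 160 → 1806; Band 2 + 130 → 2662; Band 3 − 120 → 9510; Band 4 − 325 → 8063; Band 5 − 80 → 2413; Band 6 − 290 → 3881
→ [1806, 2662, 9510, 8063, 2413, 3881]
Period 2:
Births: 8063 × 0.204 = 1645, 2413 × 0.359 = 866 ⇒ total 2511
Band 2: 1806 × 0.974 = 1759
Band 3: 2662 × 0.963 = 2564
Band 4: 9510 × 0.981 = 9329
Band 5: 8063 × 0.959 = 7732
Band 6: 2413 × 0.952 + 3881 × 0.279 = 2297 + 1083 = 3380
Net migration: Band 1 − 160 → 2351; Band 2 + 130 → 1889; Band 3 − 120 → 2444; Band 4 − 325 → 9004; Band 5 − 80 → 7652; Band 6 − 290 → 3090
→ [2351, 1889, 2444, 9004, 7652, 3090]
Total after period 2: 2351 + 1889 + 2444 + 9004 + 7652 + 3090 = 26430

26430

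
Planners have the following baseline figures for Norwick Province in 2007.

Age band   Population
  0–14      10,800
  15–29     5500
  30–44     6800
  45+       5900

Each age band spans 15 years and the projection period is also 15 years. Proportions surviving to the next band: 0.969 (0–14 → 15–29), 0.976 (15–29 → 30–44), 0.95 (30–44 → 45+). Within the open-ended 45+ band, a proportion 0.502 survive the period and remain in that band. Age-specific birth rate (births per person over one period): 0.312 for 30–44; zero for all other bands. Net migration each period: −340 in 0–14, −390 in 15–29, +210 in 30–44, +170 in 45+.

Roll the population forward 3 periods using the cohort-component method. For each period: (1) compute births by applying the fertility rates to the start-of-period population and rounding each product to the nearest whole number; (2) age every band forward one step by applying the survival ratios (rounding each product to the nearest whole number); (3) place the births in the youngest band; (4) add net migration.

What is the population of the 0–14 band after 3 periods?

— Period 1 —
Births: 6800 × 0.312 = 2122
15–29: 10800 × 0.969 = 10465
30–44: 5500 × 0.976 = 5368
45+: 6800 × 0.95 + 5900 × 0.502 = 6460 + 2962 = 9422
Net migration: 0–14 − 340 → 1782; 15–29 − 390 → 10075; 30–44 + 210 → 5578; 45+ + 170 → 9592
End of period: [1782, 10075, 5578, 9592]
— Period 2 —
Births: 5578 × 0.312 = 1740
15–29: 1782 × 0.969 = 1727
30–44: 10075 × 0.976 = 9833
45+: 5578 × 0.95 + 9592 × 0.502 = 5299 + 4815 = 10114
Net migration: 0–14 − 340 → 1400; 15–29 − 390 → 1337; 30–44 + 210 → 10043; 45+ + 170 → 10284
End of period: [1400, 1337, 10043, 10284]
— Period 3 —
Births: 10043 × 0.312 = 3133
15–29: 1400 × 0.969 = 1357
30–44: 1337 × 0.976 = 1305
45+: 10043 × 0.95 + 10284 × 0.502 = 9541 + 5163 = 14704
Net migration: 0–14 − 340 → 2793; 15–29 − 390 → 967; 30–44 + 210 → 1515; 45+ + 170 → 14874
End of period: [2793, 967, 1515, 14874]

2793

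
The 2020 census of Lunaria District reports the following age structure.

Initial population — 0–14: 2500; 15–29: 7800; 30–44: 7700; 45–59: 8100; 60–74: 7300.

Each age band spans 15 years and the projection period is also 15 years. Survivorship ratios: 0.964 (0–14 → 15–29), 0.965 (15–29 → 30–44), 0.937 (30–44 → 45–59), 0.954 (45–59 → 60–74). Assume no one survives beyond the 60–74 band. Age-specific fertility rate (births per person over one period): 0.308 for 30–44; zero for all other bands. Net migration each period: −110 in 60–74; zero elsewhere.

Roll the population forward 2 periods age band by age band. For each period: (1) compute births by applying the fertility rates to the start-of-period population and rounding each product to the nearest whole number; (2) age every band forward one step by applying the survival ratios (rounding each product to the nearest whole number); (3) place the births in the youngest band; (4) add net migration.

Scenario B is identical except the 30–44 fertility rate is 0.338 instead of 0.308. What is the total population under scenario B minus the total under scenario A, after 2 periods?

Numbering the groups 1..5 from youngest to oldest:
— Period 1 —
Births: 7700 × 0.308 = 2372
Group 2: 2500 × 0.964 = 2410
Group 3: 7800 × 0.965 = 7527
Group 4: 7700 × 0.937 = 7215
Group 5: 8100 × 0.954 = 7727
Net migration: Group 5 − 110 → 7617
Giving 2372 / 2410 / 7527 / 7215 / 7617.
— Period 2 —
Births: 7527 × 0.308 = 2318
Group 2: 2372 × 0.964 = 2287
Group 3: 2410 × 0.965 = 2326
Group 4: 7527 × 0.937 = 7053
Group 5: 7215 × 0.954 = 6883
Net migration: Group 5 − 110 → 6773
Giving 2318 / 2287 / 2326 / 7053 / 6773.
Scenario A total after 2 periods: 20757
Scenario B projection —
— Period 1 —
Births: 7700 × 0.338 = 2603
Group 2: 2500 × 0.964 = 2410
Group 3: 7800 × 0.965 = 7527
Group 4: 7700 × 0.937 = 7215
Group 5: 8100 × 0.954 = 7727
Net migration: Group 5 − 110 → 7617
Giving 2603 / 2410 / 7527 / 7215 / 7617.
— Period 2 —
Births: 7527 × 0.338 = 2544
Group 2: 2603 × 0.964 = 2509
Group 3: 2410 × 0.965 = 2326
Group 4: 7527 × 0.937 = 7053
Group 5: 7215 × 0.954 = 6883
Net migration: Group 5 − 110 → 6773
Giving 2544 / 2509 / 2326 / 7053 / 6773.
Scenario B total after 2 periods: 21205
Difference B − A = 21205 − 20757 = 448

448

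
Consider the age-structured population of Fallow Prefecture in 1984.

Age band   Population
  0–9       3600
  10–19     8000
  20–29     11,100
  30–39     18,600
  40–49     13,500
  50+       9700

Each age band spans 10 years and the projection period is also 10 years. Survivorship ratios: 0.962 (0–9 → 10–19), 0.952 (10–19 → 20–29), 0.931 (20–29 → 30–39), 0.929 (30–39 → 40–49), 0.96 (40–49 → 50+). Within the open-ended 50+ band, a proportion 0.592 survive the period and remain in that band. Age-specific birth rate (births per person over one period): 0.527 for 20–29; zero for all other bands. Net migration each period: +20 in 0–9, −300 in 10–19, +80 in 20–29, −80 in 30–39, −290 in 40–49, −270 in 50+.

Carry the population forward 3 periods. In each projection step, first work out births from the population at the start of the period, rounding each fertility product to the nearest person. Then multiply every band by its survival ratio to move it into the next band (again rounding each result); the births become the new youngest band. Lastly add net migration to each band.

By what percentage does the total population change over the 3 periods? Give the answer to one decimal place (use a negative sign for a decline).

-31.7

Let group 1 be 0–9 through group 6 = 50+.
[period 1]
Births: 11100 * 0.527 = 5850
Group 2: 3600 * 0.962 = 3463
Group 3: 8000 * 0.952 = 7616
Group 4: 11100 * 0.931 = 10334
Group 5: 18600 * 0.929 = 17279
Group 6: 13500 * 0.96 + 9700 * 0.592 = 12960 + 5742 = 18702
Net migration: Group 1 + 20 → 5870; Group 2 − 300 → 3163; Group 3 + 80 → 7696; Group 4 − 80 → 10254; Group 5 − 290 → 16989; Group 6 − 270 → 18432
End of period: [5870, 3163, 7696, 10254, 16989, 18432]
[period 2]
Births: 7696 * 0.527 = 4056
Group 2: 5870 * 0.962 = 5647
Group 3: 3163 * 0.952 = 3011
Group 4: 7696 * 0.931 = 7165
Group 5: 10254 * 0.929 = 9526
Group 6: 16989 * 0.96 + 18432 * 0.592 = 16309 + 10912 = 27221
Net migration: Group 1 + 20 → 4076; Group 2 − 300 → 5347; Group 3 + 80 → 3091; Group 4 − 80 → 7085; Group 5 − 290 → 9236; Group 6 − 270 → 26951
End of period: [4076, 5347, 3091, 7085, 9236, 26951]
[period 3]
Births: 3091 * 0.527 = 1629
Group 2: 4076 * 0.962 = 3921
Group 3: 5347 * 0.952 = 5090
Group 4: 3091 * 0.931 = 2878
Group 5: 7085 * 0.929 = 6582
Group 6: 9236 * 0.96 + 26951 * 0.592 = 8867 + 15955 = 24822
Net migration: Group 1 + 20 → 1649; Group 2 − 300 → 3621; Group 3 + 80 → 5170; Group 4 − 80 → 2798; Group 5 − 290 → 6292; Group 6 − 270 → 24552
End of period: [1649, 3621, 5170, 2798, 6292, 24552]
Total: 64500 → 44082; change = -20418; percentage change = -31.7%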